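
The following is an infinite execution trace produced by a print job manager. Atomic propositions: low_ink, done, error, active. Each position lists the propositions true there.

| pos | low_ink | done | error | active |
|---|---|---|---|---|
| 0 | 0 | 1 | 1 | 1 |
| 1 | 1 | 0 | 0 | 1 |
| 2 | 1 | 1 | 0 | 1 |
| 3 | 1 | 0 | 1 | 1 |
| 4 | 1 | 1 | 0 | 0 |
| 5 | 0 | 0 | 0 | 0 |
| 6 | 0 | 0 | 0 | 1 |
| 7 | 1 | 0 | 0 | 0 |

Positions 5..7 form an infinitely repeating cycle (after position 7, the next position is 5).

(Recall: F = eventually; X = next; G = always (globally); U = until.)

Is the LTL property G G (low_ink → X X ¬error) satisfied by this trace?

Violated

G (low_ink → X X ¬error) must hold at every position from 0 onward. It fails at position 0, so G G (low_ink → X X ¬error) is false.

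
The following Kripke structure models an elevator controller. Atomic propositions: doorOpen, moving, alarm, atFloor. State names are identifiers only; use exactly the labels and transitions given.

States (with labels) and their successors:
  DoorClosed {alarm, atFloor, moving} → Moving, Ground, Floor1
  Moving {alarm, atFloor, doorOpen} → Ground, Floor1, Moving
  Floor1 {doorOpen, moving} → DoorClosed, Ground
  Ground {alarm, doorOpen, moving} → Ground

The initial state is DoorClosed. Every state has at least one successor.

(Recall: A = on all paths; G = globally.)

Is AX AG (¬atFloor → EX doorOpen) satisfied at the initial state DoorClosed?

States satisfying AG (¬atFloor → EX doorOpen): {DoorClosed, Moving, Floor1, Ground}.
States satisfying AX AG (¬atFloor → EX doorOpen): {DoorClosed, Moving, Floor1, Ground}.
DoorClosed ∈ Sat(AX AG (¬atFloor → EX doorOpen)).

Yes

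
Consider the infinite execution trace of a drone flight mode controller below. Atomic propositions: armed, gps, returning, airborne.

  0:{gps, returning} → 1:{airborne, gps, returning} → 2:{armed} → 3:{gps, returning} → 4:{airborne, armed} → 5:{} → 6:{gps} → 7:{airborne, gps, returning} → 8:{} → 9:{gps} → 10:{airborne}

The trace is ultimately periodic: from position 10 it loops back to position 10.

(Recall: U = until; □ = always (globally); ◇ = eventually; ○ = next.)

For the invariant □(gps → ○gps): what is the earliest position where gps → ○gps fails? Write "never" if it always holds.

1

Check gps → ○gps at each position in order: 0 ✓.
At position 1 the labels are {airborne, gps, returning} and the next position 2 has {armed}, so gps → ○gps is false there. This is the first violation.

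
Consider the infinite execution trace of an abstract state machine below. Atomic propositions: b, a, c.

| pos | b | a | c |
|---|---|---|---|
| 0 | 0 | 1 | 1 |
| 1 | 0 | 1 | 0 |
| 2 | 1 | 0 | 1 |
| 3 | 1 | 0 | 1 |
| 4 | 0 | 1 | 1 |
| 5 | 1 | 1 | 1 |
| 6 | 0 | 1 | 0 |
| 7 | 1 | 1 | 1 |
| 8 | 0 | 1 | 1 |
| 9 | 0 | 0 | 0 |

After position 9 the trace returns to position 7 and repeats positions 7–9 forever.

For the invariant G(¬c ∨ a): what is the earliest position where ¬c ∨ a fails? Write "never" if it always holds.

Check ¬c ∨ a at each position in order: 0 ✓, 1 ✓.
At position 2 the labels are {b, c}, so ¬c ∨ a is false there. This is the first violation.

2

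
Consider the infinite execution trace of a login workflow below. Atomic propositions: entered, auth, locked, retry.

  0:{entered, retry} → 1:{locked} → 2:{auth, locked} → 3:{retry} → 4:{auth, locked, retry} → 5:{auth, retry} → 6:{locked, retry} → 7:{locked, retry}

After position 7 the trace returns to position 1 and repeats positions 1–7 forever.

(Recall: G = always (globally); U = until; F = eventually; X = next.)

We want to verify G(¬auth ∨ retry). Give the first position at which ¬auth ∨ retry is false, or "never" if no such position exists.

Check ¬auth ∨ retry at each position in order: 0 ✓, 1 ✓.
At position 2 the labels are {auth, locked}, so ¬auth ∨ retry is false there. This is the first violation.

2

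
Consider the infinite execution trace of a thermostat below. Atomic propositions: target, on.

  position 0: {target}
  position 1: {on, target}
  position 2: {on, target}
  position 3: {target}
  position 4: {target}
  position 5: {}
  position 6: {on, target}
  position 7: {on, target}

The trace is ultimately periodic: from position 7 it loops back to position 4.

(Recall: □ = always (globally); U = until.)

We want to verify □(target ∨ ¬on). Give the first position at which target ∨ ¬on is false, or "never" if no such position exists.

never

target ∨ ¬on holds at every position 0..7, and those are all the positions the trace ever visits, so the invariant □(target ∨ ¬on) is never violated.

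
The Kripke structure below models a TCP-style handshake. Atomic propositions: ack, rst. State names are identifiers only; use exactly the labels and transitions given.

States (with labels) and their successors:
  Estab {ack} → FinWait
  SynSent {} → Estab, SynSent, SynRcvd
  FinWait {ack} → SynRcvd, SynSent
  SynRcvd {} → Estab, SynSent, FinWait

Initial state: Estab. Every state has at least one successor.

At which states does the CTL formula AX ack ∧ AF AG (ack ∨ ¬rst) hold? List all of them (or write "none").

States satisfying ack: {Estab, FinWait}.
States satisfying AX ack: {Estab}.
States satisfying AG (ack ∨ ¬rst): {Estab, SynSent, FinWait, SynRcvd}.
States satisfying AF AG (ack ∨ ¬rst): {Estab, SynSent, FinWait, SynRcvd}.
States satisfying AX ack ∧ AF AG (ack ∨ ¬rst): {Estab}.

{Estab}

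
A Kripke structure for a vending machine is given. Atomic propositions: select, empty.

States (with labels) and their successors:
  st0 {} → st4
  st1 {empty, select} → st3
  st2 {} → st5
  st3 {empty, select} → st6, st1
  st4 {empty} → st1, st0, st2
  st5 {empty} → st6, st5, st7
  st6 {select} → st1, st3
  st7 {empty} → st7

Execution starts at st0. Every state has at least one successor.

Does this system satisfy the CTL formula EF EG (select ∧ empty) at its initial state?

Satisfied

States satisfying EG (select ∧ empty): {st1, st3}.
States satisfying EF EG (select ∧ empty): {st0, st1, st2, st3, st4, st5, st6}.
Some path from st0 reaches a state where EG (select ∧ empty) holds.
st0 ∈ Sat(EF EG (select ∧ empty)).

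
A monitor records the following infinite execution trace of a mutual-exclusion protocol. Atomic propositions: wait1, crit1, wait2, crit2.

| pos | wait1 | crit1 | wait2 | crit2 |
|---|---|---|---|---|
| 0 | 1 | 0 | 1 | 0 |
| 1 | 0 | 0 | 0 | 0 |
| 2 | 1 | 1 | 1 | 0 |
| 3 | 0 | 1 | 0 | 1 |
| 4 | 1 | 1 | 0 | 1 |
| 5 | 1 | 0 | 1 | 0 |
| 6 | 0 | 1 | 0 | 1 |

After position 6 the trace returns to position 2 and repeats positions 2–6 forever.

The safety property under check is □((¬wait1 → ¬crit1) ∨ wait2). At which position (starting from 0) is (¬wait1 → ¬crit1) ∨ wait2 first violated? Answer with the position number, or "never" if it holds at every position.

3

Check (¬wait1 → ¬crit1) ∨ wait2 at each position in order: 0 ✓, 1 ✓, 2 ✓.
At position 3 the labels are {crit1, crit2}, so (¬wait1 → ¬crit1) ∨ wait2 is false there. This is the first violation.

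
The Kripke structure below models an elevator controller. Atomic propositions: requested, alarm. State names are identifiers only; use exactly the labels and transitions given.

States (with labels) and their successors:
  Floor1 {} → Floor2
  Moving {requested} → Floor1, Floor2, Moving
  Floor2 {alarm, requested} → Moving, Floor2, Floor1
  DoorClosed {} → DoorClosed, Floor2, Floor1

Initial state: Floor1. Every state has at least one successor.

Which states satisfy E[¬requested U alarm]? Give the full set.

{Floor1, Floor2, DoorClosed}

States satisfying ¬requested: {Floor1, DoorClosed}.
States satisfying alarm: {Floor2}.
States satisfying E[¬requested U alarm]: {Floor1, Floor2, DoorClosed}.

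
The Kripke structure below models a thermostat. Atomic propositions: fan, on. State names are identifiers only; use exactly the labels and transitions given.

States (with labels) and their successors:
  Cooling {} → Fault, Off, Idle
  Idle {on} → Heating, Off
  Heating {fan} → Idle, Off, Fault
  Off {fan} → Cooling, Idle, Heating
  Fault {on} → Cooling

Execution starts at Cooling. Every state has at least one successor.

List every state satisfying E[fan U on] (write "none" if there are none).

{Idle, Heating, Off, Fault}

States satisfying fan: {Heating, Off}.
States satisfying on: {Idle, Fault}.
States satisfying E[fan U on]: {Idle, Heating, Off, Fault}.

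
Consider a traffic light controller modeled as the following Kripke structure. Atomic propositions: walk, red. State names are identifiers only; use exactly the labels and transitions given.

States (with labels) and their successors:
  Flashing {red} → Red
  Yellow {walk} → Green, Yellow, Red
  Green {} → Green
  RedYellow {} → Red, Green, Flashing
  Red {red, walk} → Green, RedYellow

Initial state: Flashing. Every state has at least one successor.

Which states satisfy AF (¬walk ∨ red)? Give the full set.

{Flashing, Green, RedYellow, Red}

States satisfying ¬walk ∨ red: {Flashing, Green, RedYellow, Red}.
States satisfying AF (¬walk ∨ red): {Flashing, Green, RedYellow, Red}.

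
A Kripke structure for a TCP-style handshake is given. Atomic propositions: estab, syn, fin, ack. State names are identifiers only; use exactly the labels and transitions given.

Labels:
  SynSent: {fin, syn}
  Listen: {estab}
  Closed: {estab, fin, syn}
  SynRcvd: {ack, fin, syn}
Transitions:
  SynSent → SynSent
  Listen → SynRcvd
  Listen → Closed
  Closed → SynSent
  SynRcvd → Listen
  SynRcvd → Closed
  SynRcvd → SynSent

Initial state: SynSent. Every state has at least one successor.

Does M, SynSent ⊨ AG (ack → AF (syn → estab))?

States satisfying ack → AF (syn → estab): {SynSent, Listen, Closed}.
States satisfying AG (ack → AF (syn → estab)): {SynSent, Closed}.
Every state reachable from SynSent satisfies ack → AF (syn → estab).
SynSent ∈ Sat(AG (ack → AF (syn → estab))).

Satisfied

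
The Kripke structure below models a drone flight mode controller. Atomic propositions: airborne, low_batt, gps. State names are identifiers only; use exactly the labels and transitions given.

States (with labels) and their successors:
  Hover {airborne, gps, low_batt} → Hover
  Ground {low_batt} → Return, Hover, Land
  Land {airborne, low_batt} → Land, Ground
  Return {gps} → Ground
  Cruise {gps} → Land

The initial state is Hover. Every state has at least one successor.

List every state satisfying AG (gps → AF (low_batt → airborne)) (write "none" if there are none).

{Hover, Ground, Land, Return, Cruise}

States satisfying gps → AF (low_batt → airborne): {Hover, Ground, Land, Return, Cruise}.
States satisfying AG (gps → AF (low_batt → airborne)): {Hover, Ground, Land, Return, Cruise}.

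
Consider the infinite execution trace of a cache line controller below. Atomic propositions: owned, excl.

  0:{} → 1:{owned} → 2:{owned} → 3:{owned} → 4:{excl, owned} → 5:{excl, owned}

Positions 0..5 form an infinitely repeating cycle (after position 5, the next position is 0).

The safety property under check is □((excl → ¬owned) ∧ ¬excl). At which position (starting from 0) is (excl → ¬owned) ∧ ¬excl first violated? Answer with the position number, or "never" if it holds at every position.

4

Check (excl → ¬owned) ∧ ¬excl at each position in order: 0 ✓, 1 ✓, 2 ✓, 3 ✓.
At position 4 the labels are {excl, owned}, so (excl → ¬owned) ∧ ¬excl is false there. This is the first violation.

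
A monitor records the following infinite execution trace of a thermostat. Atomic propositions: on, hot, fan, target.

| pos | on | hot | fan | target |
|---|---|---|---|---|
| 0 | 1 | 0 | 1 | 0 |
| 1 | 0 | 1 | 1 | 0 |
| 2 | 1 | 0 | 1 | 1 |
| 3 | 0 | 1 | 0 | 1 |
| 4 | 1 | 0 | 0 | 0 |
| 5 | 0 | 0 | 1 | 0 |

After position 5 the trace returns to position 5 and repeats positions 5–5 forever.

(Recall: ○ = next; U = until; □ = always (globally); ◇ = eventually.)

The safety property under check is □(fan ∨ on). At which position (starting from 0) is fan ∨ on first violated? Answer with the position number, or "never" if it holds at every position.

Check fan ∨ on at each position in order: 0 ✓, 1 ✓, 2 ✓.
At position 3 the labels are {hot, target}, so fan ∨ on is false there. This is the first violation.

3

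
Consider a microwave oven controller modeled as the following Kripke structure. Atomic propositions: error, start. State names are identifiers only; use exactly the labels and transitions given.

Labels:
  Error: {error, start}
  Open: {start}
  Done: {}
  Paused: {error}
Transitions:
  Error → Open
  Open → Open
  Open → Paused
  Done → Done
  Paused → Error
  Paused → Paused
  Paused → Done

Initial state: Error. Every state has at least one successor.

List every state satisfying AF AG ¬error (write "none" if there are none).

{Done}

States satisfying AG ¬error: {Done}.
States satisfying AF AG ¬error: {Done}.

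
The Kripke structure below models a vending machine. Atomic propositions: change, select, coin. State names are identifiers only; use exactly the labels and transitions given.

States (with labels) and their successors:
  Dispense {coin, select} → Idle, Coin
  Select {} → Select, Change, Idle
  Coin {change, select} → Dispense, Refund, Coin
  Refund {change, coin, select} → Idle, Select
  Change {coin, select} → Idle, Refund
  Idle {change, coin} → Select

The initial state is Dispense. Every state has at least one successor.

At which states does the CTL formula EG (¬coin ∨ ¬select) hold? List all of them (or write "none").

{Select, Coin, Idle}

States satisfying ¬coin ∨ ¬select: {Select, Coin, Idle}.
States satisfying EG (¬coin ∨ ¬select): {Select, Coin, Idle}.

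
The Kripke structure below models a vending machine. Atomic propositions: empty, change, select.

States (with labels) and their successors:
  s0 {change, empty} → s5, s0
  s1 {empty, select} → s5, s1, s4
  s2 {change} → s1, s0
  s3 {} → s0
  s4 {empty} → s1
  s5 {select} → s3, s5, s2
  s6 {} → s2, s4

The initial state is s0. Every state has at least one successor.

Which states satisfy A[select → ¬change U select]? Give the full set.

{s1, s4, s5}

States satisfying select → ¬change: {s0, s1, s2, s3, s4, s5, s6}.
States satisfying select: {s1, s5}.
States satisfying A[select → ¬change U select]: {s1, s4, s5}.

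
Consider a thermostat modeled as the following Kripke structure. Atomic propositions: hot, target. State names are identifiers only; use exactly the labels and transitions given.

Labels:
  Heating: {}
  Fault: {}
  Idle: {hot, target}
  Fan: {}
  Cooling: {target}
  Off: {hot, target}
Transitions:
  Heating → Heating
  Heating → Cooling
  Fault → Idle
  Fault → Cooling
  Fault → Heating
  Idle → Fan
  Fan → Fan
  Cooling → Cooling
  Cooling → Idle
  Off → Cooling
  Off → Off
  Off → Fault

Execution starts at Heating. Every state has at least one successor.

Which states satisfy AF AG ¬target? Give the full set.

{Idle, Fan}

States satisfying AG ¬target: {Fan}.
States satisfying AF AG ¬target: {Idle, Fan}.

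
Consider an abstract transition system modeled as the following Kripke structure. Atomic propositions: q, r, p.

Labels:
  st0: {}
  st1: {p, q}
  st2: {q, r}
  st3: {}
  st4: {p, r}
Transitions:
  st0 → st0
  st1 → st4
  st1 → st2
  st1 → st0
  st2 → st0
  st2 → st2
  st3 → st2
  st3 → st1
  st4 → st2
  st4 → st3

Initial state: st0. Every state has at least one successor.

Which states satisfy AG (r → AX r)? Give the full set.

{st0}

States satisfying r → AX r: {st0, st1, st3}.
States satisfying AG (r → AX r): {st0}.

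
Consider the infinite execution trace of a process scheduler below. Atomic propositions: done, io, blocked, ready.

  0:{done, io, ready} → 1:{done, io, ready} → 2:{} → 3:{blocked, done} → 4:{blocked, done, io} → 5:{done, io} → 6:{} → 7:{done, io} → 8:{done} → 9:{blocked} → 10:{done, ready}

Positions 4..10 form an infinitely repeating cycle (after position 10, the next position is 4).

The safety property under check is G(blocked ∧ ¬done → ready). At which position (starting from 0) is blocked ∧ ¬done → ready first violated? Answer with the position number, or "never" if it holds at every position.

9

Check blocked ∧ ¬done → ready at each position in order: 0 ✓, 1 ✓, 2 ✓, 3 ✓, 4 ✓, 5 ✓, 6 ✓, 7 ✓, 8 ✓.
At position 9 the labels are {blocked}, so blocked ∧ ¬done → ready is false there. This is the first violation.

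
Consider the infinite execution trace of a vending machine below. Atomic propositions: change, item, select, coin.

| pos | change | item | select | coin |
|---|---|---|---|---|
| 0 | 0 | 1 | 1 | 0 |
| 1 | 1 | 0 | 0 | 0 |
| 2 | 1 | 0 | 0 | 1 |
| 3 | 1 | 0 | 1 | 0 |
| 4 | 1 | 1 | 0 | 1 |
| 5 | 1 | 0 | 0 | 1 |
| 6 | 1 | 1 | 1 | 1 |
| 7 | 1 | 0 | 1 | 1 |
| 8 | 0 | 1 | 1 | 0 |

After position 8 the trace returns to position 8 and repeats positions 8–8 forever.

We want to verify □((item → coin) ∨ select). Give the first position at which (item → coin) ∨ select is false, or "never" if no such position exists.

never

(item → coin) ∨ select holds at every position 0..8, and those are all the positions the trace ever visits, so the invariant □((item → coin) ∨ select) is never violated.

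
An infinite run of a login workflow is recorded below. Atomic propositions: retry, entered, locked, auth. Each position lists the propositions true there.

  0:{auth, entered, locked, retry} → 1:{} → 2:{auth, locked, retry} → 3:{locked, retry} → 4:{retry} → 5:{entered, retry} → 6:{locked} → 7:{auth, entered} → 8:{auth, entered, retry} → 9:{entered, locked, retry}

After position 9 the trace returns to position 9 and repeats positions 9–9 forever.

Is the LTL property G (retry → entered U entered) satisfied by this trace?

No

retry → entered U entered must hold at every position from 0 onward. It fails at position 2, so G (retry → entered U entered) is false.
Positions where retry holds: 0, 2, 3, 4, 5, 8, 9.
Check entered U entered at each: 0→ok, 2→fails, 3→fails, 4→fails, 5→ok, 8→ok, 9→ok.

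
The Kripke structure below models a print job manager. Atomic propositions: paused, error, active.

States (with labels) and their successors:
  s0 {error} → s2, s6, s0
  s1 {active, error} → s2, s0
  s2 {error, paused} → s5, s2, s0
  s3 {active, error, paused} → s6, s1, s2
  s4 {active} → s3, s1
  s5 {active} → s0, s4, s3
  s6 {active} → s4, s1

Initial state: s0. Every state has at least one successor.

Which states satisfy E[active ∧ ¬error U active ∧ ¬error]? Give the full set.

{s4, s5, s6}

States satisfying active ∧ ¬error: {s4, s5, s6}.
States satisfying E[active ∧ ¬error U active ∧ ¬error]: {s4, s5, s6}.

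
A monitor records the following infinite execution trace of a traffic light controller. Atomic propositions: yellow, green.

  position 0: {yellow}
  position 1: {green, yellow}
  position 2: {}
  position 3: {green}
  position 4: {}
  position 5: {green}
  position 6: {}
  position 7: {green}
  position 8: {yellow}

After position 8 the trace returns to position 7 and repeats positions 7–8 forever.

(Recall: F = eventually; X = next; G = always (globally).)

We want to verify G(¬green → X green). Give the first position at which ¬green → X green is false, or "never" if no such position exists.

never

¬green → X green holds at every position 0..8, and those are all the positions the trace ever visits, so the invariant G(¬green → X green) is never violated.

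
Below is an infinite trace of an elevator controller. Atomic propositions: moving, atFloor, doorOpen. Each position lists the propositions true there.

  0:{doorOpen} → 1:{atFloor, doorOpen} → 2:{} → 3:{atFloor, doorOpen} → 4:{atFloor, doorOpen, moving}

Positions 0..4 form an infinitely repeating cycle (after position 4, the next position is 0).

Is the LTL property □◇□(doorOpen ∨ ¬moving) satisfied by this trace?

Holds

◇□(doorOpen ∨ ¬moving) holds at every position 0..4, and those are all positions ever visited, so □◇□(doorOpen ∨ ¬moving) holds.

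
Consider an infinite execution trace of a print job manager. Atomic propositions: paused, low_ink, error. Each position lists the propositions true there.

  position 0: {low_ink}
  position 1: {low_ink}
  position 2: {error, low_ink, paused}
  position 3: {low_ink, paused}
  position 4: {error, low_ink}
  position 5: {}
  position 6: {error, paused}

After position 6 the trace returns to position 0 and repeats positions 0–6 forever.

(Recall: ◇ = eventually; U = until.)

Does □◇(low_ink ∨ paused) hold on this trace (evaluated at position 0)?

Yes

◇(low_ink ∨ paused) holds at every position 0..6, and those are all positions ever visited, so □◇(low_ink ∨ paused) holds.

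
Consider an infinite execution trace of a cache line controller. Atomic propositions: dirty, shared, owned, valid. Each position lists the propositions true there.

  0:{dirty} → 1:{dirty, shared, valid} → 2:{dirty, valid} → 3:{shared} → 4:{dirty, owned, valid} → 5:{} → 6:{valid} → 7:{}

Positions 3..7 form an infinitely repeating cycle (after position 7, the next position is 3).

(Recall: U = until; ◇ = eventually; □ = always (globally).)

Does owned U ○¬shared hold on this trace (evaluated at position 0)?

Walking from position 0: at position 0, ○¬shared has not yet held and owned fails, so owned U ○¬shared is false.

No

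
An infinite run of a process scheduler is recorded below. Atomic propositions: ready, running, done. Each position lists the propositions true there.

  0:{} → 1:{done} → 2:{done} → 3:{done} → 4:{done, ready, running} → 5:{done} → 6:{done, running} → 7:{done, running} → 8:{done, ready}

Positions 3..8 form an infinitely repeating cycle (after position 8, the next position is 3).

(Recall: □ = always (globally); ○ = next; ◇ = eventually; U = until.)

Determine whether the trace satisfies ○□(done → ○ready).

The position after 0 is 1; □(done → ○ready) is false there.

Violated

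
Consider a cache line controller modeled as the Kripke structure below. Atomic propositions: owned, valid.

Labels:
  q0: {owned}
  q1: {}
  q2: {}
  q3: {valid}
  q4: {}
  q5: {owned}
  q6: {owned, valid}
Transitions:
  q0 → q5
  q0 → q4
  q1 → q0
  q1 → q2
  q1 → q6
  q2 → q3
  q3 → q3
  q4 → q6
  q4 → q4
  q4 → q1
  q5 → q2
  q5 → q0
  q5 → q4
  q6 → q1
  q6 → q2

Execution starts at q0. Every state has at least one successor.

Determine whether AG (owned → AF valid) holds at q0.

No

States satisfying owned → AF valid: {q1, q2, q3, q4, q6}.
States satisfying AG (owned → AF valid): {q2, q3}.
q0 is reachable from q0 and violates owned → AF valid, so AG fails at q0.
q0 ∉ Sat(AG (owned → AF valid)).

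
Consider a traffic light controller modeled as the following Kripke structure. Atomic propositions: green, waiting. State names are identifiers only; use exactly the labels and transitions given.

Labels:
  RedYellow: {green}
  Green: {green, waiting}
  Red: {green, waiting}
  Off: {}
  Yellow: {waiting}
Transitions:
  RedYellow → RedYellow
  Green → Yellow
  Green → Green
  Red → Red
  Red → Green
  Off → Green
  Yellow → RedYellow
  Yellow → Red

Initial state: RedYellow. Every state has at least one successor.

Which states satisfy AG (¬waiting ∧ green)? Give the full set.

States satisfying ¬waiting ∧ green: {RedYellow}.
States satisfying AG (¬waiting ∧ green): {RedYellow}.

{RedYellow}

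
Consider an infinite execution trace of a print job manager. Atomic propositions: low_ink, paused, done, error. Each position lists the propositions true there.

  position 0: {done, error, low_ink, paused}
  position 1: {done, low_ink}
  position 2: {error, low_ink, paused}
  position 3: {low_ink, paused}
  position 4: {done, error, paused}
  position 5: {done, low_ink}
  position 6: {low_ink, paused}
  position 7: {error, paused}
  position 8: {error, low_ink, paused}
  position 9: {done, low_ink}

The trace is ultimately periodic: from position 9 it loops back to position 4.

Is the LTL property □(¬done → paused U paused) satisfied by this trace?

Satisfied

¬done → paused U paused holds at every position 0..9, and those are all positions ever visited, so □(¬done → paused U paused) holds.
Positions where ¬done holds: 2, 3, 6, 7, 8.
Check paused U paused at each: 2→ok, 3→ok, 6→ok, 7→ok, 8→ok.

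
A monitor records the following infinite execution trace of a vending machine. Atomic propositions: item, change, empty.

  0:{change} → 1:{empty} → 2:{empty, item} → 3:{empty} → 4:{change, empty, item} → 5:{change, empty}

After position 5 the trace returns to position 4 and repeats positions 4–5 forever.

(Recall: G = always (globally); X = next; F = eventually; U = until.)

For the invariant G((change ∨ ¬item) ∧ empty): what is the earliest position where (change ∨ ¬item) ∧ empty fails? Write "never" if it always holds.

At position 0 the labels are {change}, so (change ∨ ¬item) ∧ empty is false there. This is the first violation.

0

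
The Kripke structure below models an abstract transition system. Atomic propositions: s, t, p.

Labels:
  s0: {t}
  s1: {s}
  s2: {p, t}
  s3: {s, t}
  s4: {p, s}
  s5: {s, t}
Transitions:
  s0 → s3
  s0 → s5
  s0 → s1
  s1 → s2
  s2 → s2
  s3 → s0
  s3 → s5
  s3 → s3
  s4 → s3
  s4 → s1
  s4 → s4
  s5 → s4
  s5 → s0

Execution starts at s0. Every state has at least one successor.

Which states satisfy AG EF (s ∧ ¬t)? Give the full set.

none

States satisfying EF (s ∧ ¬t): {s0, s1, s3, s4, s5}.
States satisfying AG EF (s ∧ ¬t): ∅.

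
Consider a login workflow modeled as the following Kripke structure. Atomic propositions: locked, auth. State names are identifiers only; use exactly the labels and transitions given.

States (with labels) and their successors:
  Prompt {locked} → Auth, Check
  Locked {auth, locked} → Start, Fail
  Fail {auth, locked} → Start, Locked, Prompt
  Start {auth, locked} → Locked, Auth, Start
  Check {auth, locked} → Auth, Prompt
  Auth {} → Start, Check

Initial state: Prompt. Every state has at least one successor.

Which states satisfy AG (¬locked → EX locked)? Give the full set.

{Prompt, Locked, Fail, Start, Check, Auth}

States satisfying ¬locked → EX locked: {Prompt, Locked, Fail, Start, Check, Auth}.
States satisfying AG (¬locked → EX locked): {Prompt, Locked, Fail, Start, Check, Auth}.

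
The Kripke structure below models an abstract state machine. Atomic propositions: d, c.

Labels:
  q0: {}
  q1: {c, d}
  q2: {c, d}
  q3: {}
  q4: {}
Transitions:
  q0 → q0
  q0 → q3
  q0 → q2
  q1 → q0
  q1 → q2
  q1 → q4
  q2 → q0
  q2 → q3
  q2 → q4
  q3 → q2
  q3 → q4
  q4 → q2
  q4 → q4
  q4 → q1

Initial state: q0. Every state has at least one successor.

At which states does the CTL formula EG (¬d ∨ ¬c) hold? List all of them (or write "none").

States satisfying ¬d ∨ ¬c: {q0, q3, q4}.
States satisfying EG (¬d ∨ ¬c): {q0, q3, q4}.

{q0, q3, q4}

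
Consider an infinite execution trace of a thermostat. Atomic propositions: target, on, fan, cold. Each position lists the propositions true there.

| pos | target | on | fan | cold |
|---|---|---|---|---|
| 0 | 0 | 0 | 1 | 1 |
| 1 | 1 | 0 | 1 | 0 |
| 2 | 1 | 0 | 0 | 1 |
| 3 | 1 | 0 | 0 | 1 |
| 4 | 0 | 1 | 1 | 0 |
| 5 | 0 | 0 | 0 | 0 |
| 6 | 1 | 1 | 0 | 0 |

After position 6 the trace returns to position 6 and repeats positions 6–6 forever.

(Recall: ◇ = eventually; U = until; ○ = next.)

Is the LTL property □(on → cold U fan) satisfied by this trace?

on → cold U fan must hold at every position from 0 onward. It fails at position 6, so □(on → cold U fan) is false.
Positions where on holds: 4, 6.
Check cold U fan at each: 4→ok, 6→fails.

Does not hold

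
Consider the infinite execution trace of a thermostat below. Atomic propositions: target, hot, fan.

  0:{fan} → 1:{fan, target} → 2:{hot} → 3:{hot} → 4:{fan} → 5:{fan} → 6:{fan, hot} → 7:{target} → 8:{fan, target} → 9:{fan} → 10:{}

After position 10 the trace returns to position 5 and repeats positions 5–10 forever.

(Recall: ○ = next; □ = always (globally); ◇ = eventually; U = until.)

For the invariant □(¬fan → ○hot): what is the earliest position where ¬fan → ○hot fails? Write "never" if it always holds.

Check ¬fan → ○hot at each position in order: 0 ✓, 1 ✓, 2 ✓.
At position 3 the labels are {hot} and the next position 4 has {fan}, so ¬fan → ○hot is false there. This is the first violation.

3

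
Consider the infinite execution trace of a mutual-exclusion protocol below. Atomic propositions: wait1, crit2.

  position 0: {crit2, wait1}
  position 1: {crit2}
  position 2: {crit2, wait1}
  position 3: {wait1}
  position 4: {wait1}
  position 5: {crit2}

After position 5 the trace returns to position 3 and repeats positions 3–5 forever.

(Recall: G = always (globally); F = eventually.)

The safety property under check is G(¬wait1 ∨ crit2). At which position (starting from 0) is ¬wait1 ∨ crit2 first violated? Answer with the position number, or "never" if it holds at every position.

3

Check ¬wait1 ∨ crit2 at each position in order: 0 ✓, 1 ✓, 2 ✓.
At position 3 the labels are {wait1}, so ¬wait1 ∨ crit2 is false there. This is the first violation.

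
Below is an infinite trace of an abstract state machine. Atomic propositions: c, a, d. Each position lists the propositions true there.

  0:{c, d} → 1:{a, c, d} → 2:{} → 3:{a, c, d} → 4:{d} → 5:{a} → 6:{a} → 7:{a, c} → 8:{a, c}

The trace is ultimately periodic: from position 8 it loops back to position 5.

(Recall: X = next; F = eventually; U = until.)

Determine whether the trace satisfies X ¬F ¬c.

Does not hold

The position after 0 is 1; ¬F ¬c is false there.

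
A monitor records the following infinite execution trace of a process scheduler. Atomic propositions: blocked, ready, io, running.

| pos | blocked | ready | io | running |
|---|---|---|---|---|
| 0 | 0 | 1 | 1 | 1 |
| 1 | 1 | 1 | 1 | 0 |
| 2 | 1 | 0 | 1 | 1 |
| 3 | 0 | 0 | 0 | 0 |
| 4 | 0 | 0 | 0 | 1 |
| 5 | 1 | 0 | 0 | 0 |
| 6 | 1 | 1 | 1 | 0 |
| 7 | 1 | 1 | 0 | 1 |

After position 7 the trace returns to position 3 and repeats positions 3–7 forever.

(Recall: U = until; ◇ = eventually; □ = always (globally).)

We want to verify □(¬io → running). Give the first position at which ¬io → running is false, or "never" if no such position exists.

Check ¬io → running at each position in order: 0 ✓, 1 ✓, 2 ✓.
At position 3 the labels are {}, so ¬io → running is false there. This is the first violation.

3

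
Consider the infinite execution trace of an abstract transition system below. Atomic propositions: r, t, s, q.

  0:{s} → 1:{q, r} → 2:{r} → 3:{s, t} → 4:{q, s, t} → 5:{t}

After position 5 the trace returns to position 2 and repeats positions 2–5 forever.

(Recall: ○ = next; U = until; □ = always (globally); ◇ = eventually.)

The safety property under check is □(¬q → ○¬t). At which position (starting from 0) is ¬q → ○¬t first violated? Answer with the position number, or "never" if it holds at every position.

Check ¬q → ○¬t at each position in order: 0 ✓, 1 ✓.
At position 2 the labels are {r} and the next position 3 has {s, t}, so ¬q → ○¬t is false there. This is the first violation.

2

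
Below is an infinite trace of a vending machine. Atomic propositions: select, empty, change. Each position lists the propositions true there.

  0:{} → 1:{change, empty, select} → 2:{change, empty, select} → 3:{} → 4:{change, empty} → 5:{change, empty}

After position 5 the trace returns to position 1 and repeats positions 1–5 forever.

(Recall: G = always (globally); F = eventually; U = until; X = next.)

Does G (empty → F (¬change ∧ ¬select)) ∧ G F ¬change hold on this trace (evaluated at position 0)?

empty → F (¬change ∧ ¬select) holds at every position 0..5, and those are all positions ever visited, so G (empty → F (¬change ∧ ¬select)) holds.
Positions where empty holds: 1, 2, 4, 5.
Check F (¬change ∧ ¬select) at each: 1→ok, 2→ok, 4→ok, 5→ok.
F ¬change holds at every position 0..5, and those are all positions ever visited, so G F ¬change holds.
At position 0: G (empty → F (¬change ∧ ¬select)) is true; G F ¬change is true; so G (empty → F (¬change ∧ ¬select)) ∧ G F ¬change is true.

Satisfied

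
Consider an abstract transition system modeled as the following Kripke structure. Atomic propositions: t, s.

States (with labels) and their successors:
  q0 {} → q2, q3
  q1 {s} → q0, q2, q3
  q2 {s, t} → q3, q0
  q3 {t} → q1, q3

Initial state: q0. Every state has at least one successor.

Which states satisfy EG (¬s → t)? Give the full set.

States satisfying ¬s → t: {q1, q2, q3}.
States satisfying EG (¬s → t): {q1, q2, q3}.

{q1, q2, q3}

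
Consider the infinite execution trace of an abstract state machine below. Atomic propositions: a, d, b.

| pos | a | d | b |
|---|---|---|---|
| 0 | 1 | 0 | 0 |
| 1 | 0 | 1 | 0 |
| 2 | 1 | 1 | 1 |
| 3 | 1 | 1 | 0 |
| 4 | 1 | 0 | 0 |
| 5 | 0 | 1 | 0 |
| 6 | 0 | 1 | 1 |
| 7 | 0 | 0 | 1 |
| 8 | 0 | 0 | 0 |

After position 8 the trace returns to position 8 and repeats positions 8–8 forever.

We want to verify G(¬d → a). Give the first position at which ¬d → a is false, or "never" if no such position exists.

Check ¬d → a at each position in order: 0 ✓, 1 ✓, 2 ✓, 3 ✓, 4 ✓, 5 ✓, 6 ✓.
At position 7 the labels are {b}, so ¬d → a is false there. This is the first violation.

7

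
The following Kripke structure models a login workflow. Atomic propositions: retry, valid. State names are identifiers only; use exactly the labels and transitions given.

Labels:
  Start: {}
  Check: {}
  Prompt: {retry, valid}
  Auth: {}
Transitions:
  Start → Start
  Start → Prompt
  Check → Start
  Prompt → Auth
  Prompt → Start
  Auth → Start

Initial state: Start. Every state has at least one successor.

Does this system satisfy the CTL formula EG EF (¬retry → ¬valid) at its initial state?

States satisfying EF (¬retry → ¬valid): {Start, Check, Prompt, Auth}.
States satisfying EG EF (¬retry → ¬valid): {Start, Check, Prompt, Auth}.
Start ∈ Sat(EG EF (¬retry → ¬valid)).

Satisfied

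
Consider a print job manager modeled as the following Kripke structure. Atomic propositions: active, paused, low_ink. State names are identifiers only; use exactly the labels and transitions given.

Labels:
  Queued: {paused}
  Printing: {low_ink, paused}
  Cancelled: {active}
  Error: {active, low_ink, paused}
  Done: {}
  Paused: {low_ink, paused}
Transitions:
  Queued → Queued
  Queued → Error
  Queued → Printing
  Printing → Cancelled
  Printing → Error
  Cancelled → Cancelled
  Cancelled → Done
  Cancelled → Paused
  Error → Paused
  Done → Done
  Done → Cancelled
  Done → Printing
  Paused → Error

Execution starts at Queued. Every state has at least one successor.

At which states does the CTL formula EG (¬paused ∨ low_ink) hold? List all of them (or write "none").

{Printing, Cancelled, Error, Done, Paused}

States satisfying ¬paused ∨ low_ink: {Printing, Cancelled, Error, Done, Paused}.
States satisfying EG (¬paused ∨ low_ink): {Printing, Cancelled, Error, Done, Paused}.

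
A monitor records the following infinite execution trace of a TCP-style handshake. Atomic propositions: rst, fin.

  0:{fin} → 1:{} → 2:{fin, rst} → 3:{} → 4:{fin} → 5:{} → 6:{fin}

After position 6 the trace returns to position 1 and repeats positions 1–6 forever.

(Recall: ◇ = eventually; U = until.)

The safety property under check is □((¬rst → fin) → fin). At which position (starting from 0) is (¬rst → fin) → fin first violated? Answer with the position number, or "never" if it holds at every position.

never

(¬rst → fin) → fin holds at every position 0..6, and those are all the positions the trace ever visits, so the invariant □((¬rst → fin) → fin) is never violated.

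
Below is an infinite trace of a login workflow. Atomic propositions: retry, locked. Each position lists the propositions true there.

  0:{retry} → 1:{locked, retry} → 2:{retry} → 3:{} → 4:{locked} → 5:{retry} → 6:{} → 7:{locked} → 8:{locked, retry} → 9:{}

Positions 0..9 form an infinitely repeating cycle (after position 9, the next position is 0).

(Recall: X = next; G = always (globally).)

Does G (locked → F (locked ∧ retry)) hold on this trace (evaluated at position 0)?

Satisfied

locked → F (locked ∧ retry) holds at every position 0..9, and those are all positions ever visited, so G (locked → F (locked ∧ retry)) holds.
Positions where locked holds: 1, 4, 7, 8.
Check F (locked ∧ retry) at each: 1→ok, 4→ok, 7→ok, 8→ok.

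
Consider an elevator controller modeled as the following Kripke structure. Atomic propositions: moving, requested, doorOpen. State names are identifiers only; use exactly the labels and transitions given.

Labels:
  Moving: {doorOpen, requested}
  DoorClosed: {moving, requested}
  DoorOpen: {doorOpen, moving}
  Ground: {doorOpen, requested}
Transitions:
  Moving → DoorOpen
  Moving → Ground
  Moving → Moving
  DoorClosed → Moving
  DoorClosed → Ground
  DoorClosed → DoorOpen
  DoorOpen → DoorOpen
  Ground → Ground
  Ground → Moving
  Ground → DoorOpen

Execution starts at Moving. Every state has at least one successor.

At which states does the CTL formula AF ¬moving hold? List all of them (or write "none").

{Moving, Ground}

States satisfying ¬moving: {Moving, Ground}.
States satisfying AF ¬moving: {Moving, Ground}.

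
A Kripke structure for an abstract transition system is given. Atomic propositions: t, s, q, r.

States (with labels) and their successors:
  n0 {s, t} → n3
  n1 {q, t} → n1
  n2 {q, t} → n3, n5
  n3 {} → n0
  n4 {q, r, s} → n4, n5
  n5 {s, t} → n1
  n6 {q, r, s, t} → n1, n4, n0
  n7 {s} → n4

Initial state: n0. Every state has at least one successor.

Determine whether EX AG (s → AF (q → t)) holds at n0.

Holds

States satisfying AG (s → AF (q → t)): {n0, n1, n2, n3, n5}.
States satisfying EX AG (s → AF (q → t)): {n0, n1, n2, n3, n4, n5, n6}.
n0 ∈ Sat(EX AG (s → AF (q → t))).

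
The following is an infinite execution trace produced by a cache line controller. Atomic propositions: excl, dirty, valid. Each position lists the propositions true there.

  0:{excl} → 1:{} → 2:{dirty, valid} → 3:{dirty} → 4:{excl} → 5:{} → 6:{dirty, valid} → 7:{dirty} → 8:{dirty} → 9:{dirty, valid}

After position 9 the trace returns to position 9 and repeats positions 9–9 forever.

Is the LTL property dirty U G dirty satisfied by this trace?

Violated

Walking from position 0: at position 0, G dirty has not yet held and dirty fails, so dirty U G dirty is false.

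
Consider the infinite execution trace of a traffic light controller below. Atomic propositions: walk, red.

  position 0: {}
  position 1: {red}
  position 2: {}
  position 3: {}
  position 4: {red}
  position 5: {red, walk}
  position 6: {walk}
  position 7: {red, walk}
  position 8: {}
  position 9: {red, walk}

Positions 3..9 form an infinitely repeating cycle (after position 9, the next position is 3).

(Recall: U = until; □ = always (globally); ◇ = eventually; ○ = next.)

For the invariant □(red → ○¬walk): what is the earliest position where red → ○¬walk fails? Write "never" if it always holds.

4

Check red → ○¬walk at each position in order: 0 ✓, 1 ✓, 2 ✓, 3 ✓.
At position 4 the labels are {red} and the next position 5 has {red, walk}, so red → ○¬walk is false there. This is the first violation.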